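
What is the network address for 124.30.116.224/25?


IP:   01111100.00011110.01110100.11100000
Mask: 11111111.11111111.11111111.10000000
AND operation:
Net:  01111100.00011110.01110100.10000000
Network: 124.30.116.128/25


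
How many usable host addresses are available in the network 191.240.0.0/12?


Host bits = 32 - 12 = 20
Total addresses = 2^20 = 1048576
Usable = total - 2 (network and broadcast)
Usable hosts: 1048574


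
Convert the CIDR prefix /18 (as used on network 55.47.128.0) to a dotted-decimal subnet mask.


/18 means 18 network bits, 14 host bits
Binary: 11111111111111111100000000000000
Mask: 255.255.192.0


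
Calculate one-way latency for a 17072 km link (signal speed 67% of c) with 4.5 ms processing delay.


Speed = 0.67 * 3e5 km/s = 201000 km/s
Propagation delay = 17072 / 201000 = 0.0849 s = 84.9353 ms
Processing delay = 4.5 ms
Total one-way latency = 89.4353 ms


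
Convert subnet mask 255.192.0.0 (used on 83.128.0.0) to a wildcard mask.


Subnet mask: 255.192.0.0
Wildcard = 255.255.255.255 - subnet mask
255 - 255 = 0
255 - 192 = 63
255 - 0 = 255
255 - 0 = 255
Wildcard: 0.63.255.255


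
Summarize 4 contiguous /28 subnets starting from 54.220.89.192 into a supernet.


Original prefix: /28
Number of subnets: 4 = 2^2
New prefix = 28 - 2 = 26
Supernet: 54.220.89.192/26


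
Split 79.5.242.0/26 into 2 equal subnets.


New prefix = 26 + 1 = 27
Each subnet has 32 addresses
  79.5.242.0/27
  79.5.242.32/27
Subnets: 79.5.242.0/27, 79.5.242.32/27


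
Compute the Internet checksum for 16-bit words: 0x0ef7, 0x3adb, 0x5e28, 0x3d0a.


Sum all words (with carry folding):
+ 0x0ef7 = 0x0ef7
+ 0x3adb = 0x49d2
+ 0x5e28 = 0xa7fa
+ 0x3d0a = 0xe504
One's complement: ~0xe504
Checksum = 0x1afb


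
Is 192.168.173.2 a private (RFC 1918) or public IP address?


RFC 1918 private ranges:
  10.0.0.0/8 (10.0.0.0 - 10.255.255.255)
  172.16.0.0/12 (172.16.0.0 - 172.31.255.255)
  192.168.0.0/16 (192.168.0.0 - 192.168.255.255)
Private (in 192.168.0.0/16)


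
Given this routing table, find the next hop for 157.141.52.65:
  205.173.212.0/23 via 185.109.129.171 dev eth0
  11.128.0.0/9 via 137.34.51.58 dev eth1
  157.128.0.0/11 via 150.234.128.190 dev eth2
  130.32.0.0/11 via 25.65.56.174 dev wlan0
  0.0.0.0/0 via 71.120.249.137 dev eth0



Longest prefix match for 157.141.52.65:
  /23 205.173.212.0: no
  /9 11.128.0.0: no
  /11 157.128.0.0: MATCH
  /11 130.32.0.0: no
  /0 0.0.0.0: MATCH
Selected: next-hop 150.234.128.190 via eth2 (matched /11)


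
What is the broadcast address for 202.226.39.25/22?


Network: 202.226.36.0/22
Host bits = 10
Set all host bits to 1:
Broadcast: 202.226.39.255


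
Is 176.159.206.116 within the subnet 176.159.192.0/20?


Subnet network: 176.159.192.0
Test IP AND mask: 176.159.192.0
Yes, 176.159.206.116 is in 176.159.192.0/20


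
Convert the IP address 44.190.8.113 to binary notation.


44 = 00101100
190 = 10111110
8 = 00001000
113 = 01110001
Binary: 00101100.10111110.00001000.01110001


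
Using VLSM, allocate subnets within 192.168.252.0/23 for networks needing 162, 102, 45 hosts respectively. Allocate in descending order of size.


162 hosts -> /24 (254 usable): 192.168.252.0/24
102 hosts -> /25 (126 usable): 192.168.253.0/25
45 hosts -> /26 (62 usable): 192.168.253.128/26
Allocation: 192.168.252.0/24 (162 hosts, 254 usable); 192.168.253.0/25 (102 hosts, 126 usable); 192.168.253.128/26 (45 hosts, 62 usable)


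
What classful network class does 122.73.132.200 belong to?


First octet: 122
Binary: 01111010
0xxxxxxx -> Class A (1-126)
Class A, default mask 255.0.0.0 (/8)


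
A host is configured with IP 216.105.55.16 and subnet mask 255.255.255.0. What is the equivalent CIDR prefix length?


Binary: 11111111.11111111.11111111.00000000
Count leading 1s
Prefix: /24


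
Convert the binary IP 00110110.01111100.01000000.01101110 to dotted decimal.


00110110 = 54
01111100 = 124
01000000 = 64
01101110 = 110
IP: 54.124.64.110


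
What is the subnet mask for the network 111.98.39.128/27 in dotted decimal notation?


/27 means 27 network bits, 5 host bits
Binary: 11111111111111111111111111100000
Mask: 255.255.255.224


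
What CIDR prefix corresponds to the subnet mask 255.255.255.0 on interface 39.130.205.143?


Binary: 11111111.11111111.11111111.00000000
Count leading 1s
Prefix: /24


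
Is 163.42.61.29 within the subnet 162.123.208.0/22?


Subnet network: 162.123.208.0
Test IP AND mask: 163.42.60.0
No, 163.42.61.29 is not in 162.123.208.0/22


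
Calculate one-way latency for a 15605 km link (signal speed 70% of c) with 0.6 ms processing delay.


Speed = 0.7 * 3e5 km/s = 210000 km/s
Propagation delay = 15605 / 210000 = 0.0743 s = 74.3095 ms
Processing delay = 0.6 ms
Total one-way latency = 74.9095 ms


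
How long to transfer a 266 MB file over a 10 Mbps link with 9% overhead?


Effective throughput = 10 * (1 - 9/100) = 9.1 Mbps
File size in Mb = 266 * 8 = 2128 Mb
Time = 2128 / 9.1
Time = 233.8462 seconds


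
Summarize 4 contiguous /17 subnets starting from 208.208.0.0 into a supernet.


Original prefix: /17
Number of subnets: 4 = 2^2
New prefix = 17 - 2 = 15
Supernet: 208.208.0.0/15


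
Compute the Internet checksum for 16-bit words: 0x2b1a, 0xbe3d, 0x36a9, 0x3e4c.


Sum all words (with carry folding):
+ 0x2b1a = 0x2b1a
+ 0xbe3d = 0xe957
+ 0x36a9 = 0x2001
+ 0x3e4c = 0x5e4d
One's complement: ~0x5e4d
Checksum = 0xa1b2


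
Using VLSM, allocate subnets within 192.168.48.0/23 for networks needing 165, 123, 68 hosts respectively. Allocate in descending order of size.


165 hosts -> /24 (254 usable): 192.168.48.0/24
123 hosts -> /25 (126 usable): 192.168.49.0/25
68 hosts -> /25 (126 usable): 192.168.49.128/25
Allocation: 192.168.48.0/24 (165 hosts, 254 usable); 192.168.49.0/25 (123 hosts, 126 usable); 192.168.49.128/25 (68 hosts, 126 usable)


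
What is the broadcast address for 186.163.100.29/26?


Network: 186.163.100.0/26
Host bits = 6
Set all host bits to 1:
Broadcast: 186.163.100.63


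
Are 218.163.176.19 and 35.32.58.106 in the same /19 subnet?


Mask: 255.255.224.0
218.163.176.19 AND mask = 218.163.160.0
35.32.58.106 AND mask = 35.32.32.0
No, different subnets (218.163.160.0 vs 35.32.32.0)


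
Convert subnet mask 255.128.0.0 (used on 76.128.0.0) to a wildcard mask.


Subnet mask: 255.128.0.0
Wildcard = 255.255.255.255 - subnet mask
255 - 255 = 0
255 - 128 = 127
255 - 0 = 255
255 - 0 = 255
Wildcard: 0.127.255.255


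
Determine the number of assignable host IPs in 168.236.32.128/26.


Host bits = 32 - 26 = 6
Total addresses = 2^6 = 64
Usable = total - 2 (network and broadcast)
Usable hosts: 62


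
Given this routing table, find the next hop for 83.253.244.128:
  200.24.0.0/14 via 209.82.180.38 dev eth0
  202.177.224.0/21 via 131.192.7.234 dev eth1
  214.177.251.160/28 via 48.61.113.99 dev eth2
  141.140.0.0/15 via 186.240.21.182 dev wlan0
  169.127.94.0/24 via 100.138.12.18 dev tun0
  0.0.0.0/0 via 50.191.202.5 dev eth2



Longest prefix match for 83.253.244.128:
  /14 200.24.0.0: no
  /21 202.177.224.0: no
  /28 214.177.251.160: no
  /15 141.140.0.0: no
  /24 169.127.94.0: no
  /0 0.0.0.0: MATCH
Selected: next-hop 50.191.202.5 via eth2 (matched /0)


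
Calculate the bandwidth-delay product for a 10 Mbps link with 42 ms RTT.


BDP = bandwidth * RTT
= 10 Mbps * 42 ms
= 10 * 1e6 * 42 / 1000 bits
= 420000 bits
= 52500 bytes
= 51.2695 KB
BDP = 420000 bits (52500 bytes)


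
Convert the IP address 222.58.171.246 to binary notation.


222 = 11011110
58 = 00111010
171 = 10101011
246 = 11110110
Binary: 11011110.00111010.10101011.11110110


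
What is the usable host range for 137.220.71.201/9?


Network: 137.128.0.0
Broadcast: 137.255.255.255
First usable = network + 1
Last usable = broadcast - 1
Range: 137.128.0.1 to 137.255.255.254


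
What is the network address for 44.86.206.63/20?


IP:   00101100.01010110.11001110.00111111
Mask: 11111111.11111111.11110000.00000000
AND operation:
Net:  00101100.01010110.11000000.00000000
Network: 44.86.192.0/20


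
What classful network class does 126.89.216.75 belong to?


First octet: 126
Binary: 01111110
0xxxxxxx -> Class A (1-126)
Class A, default mask 255.0.0.0 (/8)


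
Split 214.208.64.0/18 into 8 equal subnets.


New prefix = 18 + 3 = 21
Each subnet has 2048 addresses
  214.208.64.0/21
  214.208.72.0/21
  214.208.80.0/21
  214.208.88.0/21
  214.208.96.0/21
  214.208.104.0/21
  214.208.112.0/21
  214.208.120.0/21
Subnets: 214.208.64.0/21, 214.208.72.0/21, 214.208.80.0/21, 214.208.88.0/21, 214.208.96.0/21, 214.208.104.0/21, 214.208.112.0/21, 214.208.120.0/21


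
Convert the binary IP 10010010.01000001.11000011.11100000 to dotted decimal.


10010010 = 146
01000001 = 65
11000011 = 195
11100000 = 224
IP: 146.65.195.224


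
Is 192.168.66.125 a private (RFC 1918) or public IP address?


RFC 1918 private ranges:
  10.0.0.0/8 (10.0.0.0 - 10.255.255.255)
  172.16.0.0/12 (172.16.0.0 - 172.31.255.255)
  192.168.0.0/16 (192.168.0.0 - 192.168.255.255)
Private (in 192.168.0.0/16)


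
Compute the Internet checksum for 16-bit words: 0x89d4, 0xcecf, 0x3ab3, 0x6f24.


Sum all words (with carry folding):
+ 0x89d4 = 0x89d4
+ 0xcecf = 0x58a4
+ 0x3ab3 = 0x9357
+ 0x6f24 = 0x027c
One's complement: ~0x027c
Checksum = 0xfd83


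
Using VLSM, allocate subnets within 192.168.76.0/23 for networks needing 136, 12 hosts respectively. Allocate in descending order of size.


136 hosts -> /24 (254 usable): 192.168.76.0/24
12 hosts -> /28 (14 usable): 192.168.77.0/28
Allocation: 192.168.76.0/24 (136 hosts, 254 usable); 192.168.77.0/28 (12 hosts, 14 usable)


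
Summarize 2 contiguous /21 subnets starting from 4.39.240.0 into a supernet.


Original prefix: /21
Number of subnets: 2 = 2^1
New prefix = 21 - 1 = 20
Supernet: 4.39.240.0/20


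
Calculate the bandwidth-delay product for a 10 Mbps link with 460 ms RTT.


BDP = bandwidth * RTT
= 10 Mbps * 460 ms
= 10 * 1e6 * 460 / 1000 bits
= 4600000 bits
= 575000 bytes
= 561.5234 KB
BDP = 4600000 bits (575000 bytes)


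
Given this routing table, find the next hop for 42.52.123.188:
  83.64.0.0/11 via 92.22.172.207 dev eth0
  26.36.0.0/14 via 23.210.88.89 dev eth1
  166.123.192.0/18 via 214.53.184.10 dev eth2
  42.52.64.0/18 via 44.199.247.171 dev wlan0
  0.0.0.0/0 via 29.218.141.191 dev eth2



Longest prefix match for 42.52.123.188:
  /11 83.64.0.0: no
  /14 26.36.0.0: no
  /18 166.123.192.0: no
  /18 42.52.64.0: MATCH
  /0 0.0.0.0: MATCH
Selected: next-hop 44.199.247.171 via wlan0 (matched /18)


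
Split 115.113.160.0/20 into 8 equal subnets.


New prefix = 20 + 3 = 23
Each subnet has 512 addresses
  115.113.160.0/23
  115.113.162.0/23
  115.113.164.0/23
  115.113.166.0/23
  115.113.168.0/23
  115.113.170.0/23
  115.113.172.0/23
  115.113.174.0/23
Subnets: 115.113.160.0/23, 115.113.162.0/23, 115.113.164.0/23, 115.113.166.0/23, 115.113.168.0/23, 115.113.170.0/23, 115.113.172.0/23, 115.113.174.0/23


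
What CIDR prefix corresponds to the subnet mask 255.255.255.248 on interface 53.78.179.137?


Binary: 11111111.11111111.11111111.11111000
Count leading 1s
Prefix: /29


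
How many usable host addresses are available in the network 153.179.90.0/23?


Host bits = 32 - 23 = 9
Total addresses = 2^9 = 512
Usable = total - 2 (network and broadcast)
Usable hosts: 510


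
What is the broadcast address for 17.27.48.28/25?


Network: 17.27.48.0/25
Host bits = 7
Set all host bits to 1:
Broadcast: 17.27.48.127


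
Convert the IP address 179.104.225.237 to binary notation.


179 = 10110011
104 = 01101000
225 = 11100001
237 = 11101101
Binary: 10110011.01101000.11100001.11101101


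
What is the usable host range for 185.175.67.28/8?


Network: 185.0.0.0
Broadcast: 185.255.255.255
First usable = network + 1
Last usable = broadcast - 1
Range: 185.0.0.1 to 185.255.255.254


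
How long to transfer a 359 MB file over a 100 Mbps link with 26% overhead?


Effective throughput = 100 * (1 - 26/100) = 74 Mbps
File size in Mb = 359 * 8 = 2872 Mb
Time = 2872 / 74
Time = 38.8108 seconds


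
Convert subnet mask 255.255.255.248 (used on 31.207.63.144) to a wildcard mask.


Subnet mask: 255.255.255.248
Wildcard = 255.255.255.255 - subnet mask
255 - 255 = 0
255 - 255 = 0
255 - 255 = 0
255 - 248 = 7
Wildcard: 0.0.0.7


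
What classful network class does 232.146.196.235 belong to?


First octet: 232
Binary: 11101000
1110xxxx -> Class D (224-239)
Class D (multicast), default mask N/A


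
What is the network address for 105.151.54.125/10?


IP:   01101001.10010111.00110110.01111101
Mask: 11111111.11000000.00000000.00000000
AND operation:
Net:  01101001.10000000.00000000.00000000
Network: 105.128.0.0/10


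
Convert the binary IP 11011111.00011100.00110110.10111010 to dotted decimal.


11011111 = 223
00011100 = 28
00110110 = 54
10111010 = 186
IP: 223.28.54.186


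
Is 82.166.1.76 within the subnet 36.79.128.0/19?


Subnet network: 36.79.128.0
Test IP AND mask: 82.166.0.0
No, 82.166.1.76 is not in 36.79.128.0/19


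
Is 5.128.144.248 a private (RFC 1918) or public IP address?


RFC 1918 private ranges:
  10.0.0.0/8 (10.0.0.0 - 10.255.255.255)
  172.16.0.0/12 (172.16.0.0 - 172.31.255.255)
  192.168.0.0/16 (192.168.0.0 - 192.168.255.255)
Public (not in any RFC 1918 range)


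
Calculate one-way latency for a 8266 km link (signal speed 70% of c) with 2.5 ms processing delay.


Speed = 0.7 * 3e5 km/s = 210000 km/s
Propagation delay = 8266 / 210000 = 0.0394 s = 39.3619 ms
Processing delay = 2.5 ms
Total one-way latency = 41.8619 ms


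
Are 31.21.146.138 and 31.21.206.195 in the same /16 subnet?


Mask: 255.255.0.0
31.21.146.138 AND mask = 31.21.0.0
31.21.206.195 AND mask = 31.21.0.0
Yes, same subnet (31.21.0.0)


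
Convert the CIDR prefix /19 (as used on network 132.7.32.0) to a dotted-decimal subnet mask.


/19 means 19 network bits, 13 host bits
Binary: 11111111111111111110000000000000
Mask: 255.255.224.0


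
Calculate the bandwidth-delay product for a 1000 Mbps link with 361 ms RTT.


BDP = bandwidth * RTT
= 1000 Mbps * 361 ms
= 1000 * 1e6 * 361 / 1000 bits
= 361000000 bits
= 45125000 bytes
= 44067.3828 KB
BDP = 361000000 bits (45125000 bytes)


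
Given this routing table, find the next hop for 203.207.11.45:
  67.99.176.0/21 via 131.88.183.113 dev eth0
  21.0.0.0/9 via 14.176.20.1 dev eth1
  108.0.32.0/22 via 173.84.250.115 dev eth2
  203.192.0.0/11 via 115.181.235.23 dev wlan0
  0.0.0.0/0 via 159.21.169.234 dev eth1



Longest prefix match for 203.207.11.45:
  /21 67.99.176.0: no
  /9 21.0.0.0: no
  /22 108.0.32.0: no
  /11 203.192.0.0: MATCH
  /0 0.0.0.0: MATCH
Selected: next-hop 115.181.235.23 via wlan0 (matched /11)


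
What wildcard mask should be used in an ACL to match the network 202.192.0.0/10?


Subnet mask: 255.192.0.0
Wildcard = 255.255.255.255 - subnet mask
255 - 255 = 0
255 - 192 = 63
255 - 0 = 255
255 - 0 = 255
Wildcard: 0.63.255.255


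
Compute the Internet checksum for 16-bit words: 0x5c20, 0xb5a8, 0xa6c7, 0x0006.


Sum all words (with carry folding):
+ 0x5c20 = 0x5c20
+ 0xb5a8 = 0x11c9
+ 0xa6c7 = 0xb890
+ 0x0006 = 0xb896
One's complement: ~0xb896
Checksum = 0x4769


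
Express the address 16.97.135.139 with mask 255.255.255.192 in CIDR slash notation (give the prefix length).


Binary: 11111111.11111111.11111111.11000000
Count leading 1s
Prefix: /26


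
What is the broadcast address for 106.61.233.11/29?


Network: 106.61.233.8/29
Host bits = 3
Set all host bits to 1:
Broadcast: 106.61.233.15


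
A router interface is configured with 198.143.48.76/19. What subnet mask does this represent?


/19 means 19 network bits, 13 host bits
Binary: 11111111111111111110000000000000
Mask: 255.255.224.0


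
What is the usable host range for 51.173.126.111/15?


Network: 51.172.0.0
Broadcast: 51.173.255.255
First usable = network + 1
Last usable = broadcast - 1
Range: 51.172.0.1 to 51.173.255.254


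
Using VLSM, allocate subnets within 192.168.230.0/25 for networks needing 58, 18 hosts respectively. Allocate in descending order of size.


58 hosts -> /26 (62 usable): 192.168.230.0/26
18 hosts -> /27 (30 usable): 192.168.230.64/27
Allocation: 192.168.230.0/26 (58 hosts, 62 usable); 192.168.230.64/27 (18 hosts, 30 usable)


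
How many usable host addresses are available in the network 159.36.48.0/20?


Host bits = 32 - 20 = 12
Total addresses = 2^12 = 4096
Usable = total - 2 (network and broadcast)
Usable hosts: 4094


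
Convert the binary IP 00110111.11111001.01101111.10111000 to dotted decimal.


00110111 = 55
11111001 = 249
01101111 = 111
10111000 = 184
IP: 55.249.111.184


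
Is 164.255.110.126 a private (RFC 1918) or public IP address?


RFC 1918 private ranges:
  10.0.0.0/8 (10.0.0.0 - 10.255.255.255)
  172.16.0.0/12 (172.16.0.0 - 172.31.255.255)
  192.168.0.0/16 (192.168.0.0 - 192.168.255.255)
Public (not in any RFC 1918 range)


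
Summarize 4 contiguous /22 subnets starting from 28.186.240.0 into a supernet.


Original prefix: /22
Number of subnets: 4 = 2^2
New prefix = 22 - 2 = 20
Supernet: 28.186.240.0/20


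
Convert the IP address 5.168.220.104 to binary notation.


5 = 00000101
168 = 10101000
220 = 11011100
104 = 01101000
Binary: 00000101.10101000.11011100.01101000


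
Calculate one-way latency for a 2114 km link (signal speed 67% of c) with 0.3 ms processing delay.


Speed = 0.67 * 3e5 km/s = 201000 km/s
Propagation delay = 2114 / 201000 = 0.0105 s = 10.5174 ms
Processing delay = 0.3 ms
Total one-way latency = 10.8174 ms


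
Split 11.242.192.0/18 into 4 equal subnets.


New prefix = 18 + 2 = 20
Each subnet has 4096 addresses
  11.242.192.0/20
  11.242.208.0/20
  11.242.224.0/20
  11.242.240.0/20
Subnets: 11.242.192.0/20, 11.242.208.0/20, 11.242.224.0/20, 11.242.240.0/20


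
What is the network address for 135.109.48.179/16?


IP:   10000111.01101101.00110000.10110011
Mask: 11111111.11111111.00000000.00000000
AND operation:
Net:  10000111.01101101.00000000.00000000
Network: 135.109.0.0/16


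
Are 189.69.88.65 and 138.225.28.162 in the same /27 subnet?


Mask: 255.255.255.224
189.69.88.65 AND mask = 189.69.88.64
138.225.28.162 AND mask = 138.225.28.160
No, different subnets (189.69.88.64 vs 138.225.28.160)


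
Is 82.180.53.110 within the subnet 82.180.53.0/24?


Subnet network: 82.180.53.0
Test IP AND mask: 82.180.53.0
Yes, 82.180.53.110 is in 82.180.53.0/24


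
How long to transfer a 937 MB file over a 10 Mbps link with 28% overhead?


Effective throughput = 10 * (1 - 28/100) = 7.2 Mbps
File size in Mb = 937 * 8 = 7496 Mb
Time = 7496 / 7.2
Time = 1041.1111 seconds


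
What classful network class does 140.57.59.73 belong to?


First octet: 140
Binary: 10001100
10xxxxxx -> Class B (128-191)
Class B, default mask 255.255.0.0 (/16)


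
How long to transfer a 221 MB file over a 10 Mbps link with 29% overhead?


Effective throughput = 10 * (1 - 29/100) = 7.1 Mbps
File size in Mb = 221 * 8 = 1768 Mb
Time = 1768 / 7.1
Time = 249.0141 seconds


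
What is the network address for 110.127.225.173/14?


IP:   01101110.01111111.11100001.10101101
Mask: 11111111.11111100.00000000.00000000
AND operation:
Net:  01101110.01111100.00000000.00000000
Network: 110.124.0.0/14


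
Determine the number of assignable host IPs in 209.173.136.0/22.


Host bits = 32 - 22 = 10
Total addresses = 2^10 = 1024
Usable = total - 2 (network and broadcast)
Usable hosts: 1022


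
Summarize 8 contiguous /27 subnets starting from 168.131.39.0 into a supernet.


Original prefix: /27
Number of subnets: 8 = 2^3
New prefix = 27 - 3 = 24
Supernet: 168.131.39.0/24


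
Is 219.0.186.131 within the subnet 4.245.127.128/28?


Subnet network: 4.245.127.128
Test IP AND mask: 219.0.186.128
No, 219.0.186.131 is not in 4.245.127.128/28


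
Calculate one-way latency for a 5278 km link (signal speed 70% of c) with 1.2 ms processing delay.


Speed = 0.7 * 3e5 km/s = 210000 km/s
Propagation delay = 5278 / 210000 = 0.0251 s = 25.1333 ms
Processing delay = 1.2 ms
Total one-way latency = 26.3333 ms


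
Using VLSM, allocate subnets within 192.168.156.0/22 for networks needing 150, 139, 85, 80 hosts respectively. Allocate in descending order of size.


150 hosts -> /24 (254 usable): 192.168.156.0/24
139 hosts -> /24 (254 usable): 192.168.157.0/24
85 hosts -> /25 (126 usable): 192.168.158.0/25
80 hosts -> /25 (126 usable): 192.168.158.128/25
Allocation: 192.168.156.0/24 (150 hosts, 254 usable); 192.168.157.0/24 (139 hosts, 254 usable); 192.168.158.0/25 (85 hosts, 126 usable); 192.168.158.128/25 (80 hosts, 126 usable)


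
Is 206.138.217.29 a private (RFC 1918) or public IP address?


RFC 1918 private ranges:
  10.0.0.0/8 (10.0.0.0 - 10.255.255.255)
  172.16.0.0/12 (172.16.0.0 - 172.31.255.255)
  192.168.0.0/16 (192.168.0.0 - 192.168.255.255)
Public (not in any RFC 1918 range)


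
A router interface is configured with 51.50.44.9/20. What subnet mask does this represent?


/20 means 20 network bits, 12 host bits
Binary: 11111111111111111111000000000000
Mask: 255.255.240.0


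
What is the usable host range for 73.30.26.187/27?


Network: 73.30.26.160
Broadcast: 73.30.26.191
First usable = network + 1
Last usable = broadcast - 1
Range: 73.30.26.161 to 73.30.26.190


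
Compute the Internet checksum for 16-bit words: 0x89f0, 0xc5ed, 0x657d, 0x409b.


Sum all words (with carry folding):
+ 0x89f0 = 0x89f0
+ 0xc5ed = 0x4fde
+ 0x657d = 0xb55b
+ 0x409b = 0xf5f6
One's complement: ~0xf5f6
Checksum = 0x0a09


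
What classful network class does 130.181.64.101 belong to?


First octet: 130
Binary: 10000010
10xxxxxx -> Class B (128-191)
Class B, default mask 255.255.0.0 (/16)


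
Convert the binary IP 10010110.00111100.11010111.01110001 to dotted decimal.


10010110 = 150
00111100 = 60
11010111 = 215
01110001 = 113
IP: 150.60.215.113


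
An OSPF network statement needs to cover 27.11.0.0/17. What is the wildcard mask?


Subnet mask: 255.255.128.0
Wildcard = 255.255.255.255 - subnet mask
255 - 255 = 0
255 - 255 = 0
255 - 128 = 127
255 - 0 = 255
Wildcard: 0.0.127.255


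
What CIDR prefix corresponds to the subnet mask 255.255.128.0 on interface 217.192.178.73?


Binary: 11111111.11111111.10000000.00000000
Count leading 1s
Prefix: /17


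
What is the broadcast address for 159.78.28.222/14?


Network: 159.76.0.0/14
Host bits = 18
Set all host bits to 1:
Broadcast: 159.79.255.255


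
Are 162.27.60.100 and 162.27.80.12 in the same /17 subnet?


Mask: 255.255.128.0
162.27.60.100 AND mask = 162.27.0.0
162.27.80.12 AND mask = 162.27.0.0
Yes, same subnet (162.27.0.0)


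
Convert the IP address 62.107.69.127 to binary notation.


62 = 00111110
107 = 01101011
69 = 01000101
127 = 01111111
Binary: 00111110.01101011.01000101.01111111


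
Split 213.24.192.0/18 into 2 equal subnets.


New prefix = 18 + 1 = 19
Each subnet has 8192 addresses
  213.24.192.0/19
  213.24.224.0/19
Subnets: 213.24.192.0/19, 213.24.224.0/19


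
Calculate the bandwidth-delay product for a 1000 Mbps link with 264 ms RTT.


BDP = bandwidth * RTT
= 1000 Mbps * 264 ms
= 1000 * 1e6 * 264 / 1000 bits
= 264000000 bits
= 33000000 bytes
= 32226.5625 KB
BDP = 264000000 bits (33000000 bytes)


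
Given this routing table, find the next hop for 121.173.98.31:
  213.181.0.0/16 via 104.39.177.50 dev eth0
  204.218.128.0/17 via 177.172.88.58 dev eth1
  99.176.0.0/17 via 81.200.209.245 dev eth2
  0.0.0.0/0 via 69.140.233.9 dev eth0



Longest prefix match for 121.173.98.31:
  /16 213.181.0.0: no
  /17 204.218.128.0: no
  /17 99.176.0.0: no
  /0 0.0.0.0: MATCH
Selected: next-hop 69.140.233.9 via eth0 (matched /0)


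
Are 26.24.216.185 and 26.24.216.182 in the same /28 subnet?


Mask: 255.255.255.240
26.24.216.185 AND mask = 26.24.216.176
26.24.216.182 AND mask = 26.24.216.176
Yes, same subnet (26.24.216.176)


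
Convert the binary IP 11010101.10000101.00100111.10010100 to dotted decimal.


11010101 = 213
10000101 = 133
00100111 = 39
10010100 = 148
IP: 213.133.39.148


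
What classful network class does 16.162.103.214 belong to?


First octet: 16
Binary: 00010000
0xxxxxxx -> Class A (1-126)
Class A, default mask 255.0.0.0 (/8)


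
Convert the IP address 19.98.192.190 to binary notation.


19 = 00010011
98 = 01100010
192 = 11000000
190 = 10111110
Binary: 00010011.01100010.11000000.10111110


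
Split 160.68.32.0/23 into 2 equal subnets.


New prefix = 23 + 1 = 24
Each subnet has 256 addresses
  160.68.32.0/24
  160.68.33.0/24
Subnets: 160.68.32.0/24, 160.68.33.0/24


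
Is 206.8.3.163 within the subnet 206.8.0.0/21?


Subnet network: 206.8.0.0
Test IP AND mask: 206.8.0.0
Yes, 206.8.3.163 is in 206.8.0.0/21


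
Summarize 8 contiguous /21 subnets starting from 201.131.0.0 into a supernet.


Original prefix: /21
Number of subnets: 8 = 2^3
New prefix = 21 - 3 = 18
Supernet: 201.131.0.0/18


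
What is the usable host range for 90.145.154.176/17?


Network: 90.145.128.0
Broadcast: 90.145.255.255
First usable = network + 1
Last usable = broadcast - 1
Range: 90.145.128.1 to 90.145.255.254


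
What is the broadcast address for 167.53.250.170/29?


Network: 167.53.250.168/29
Host bits = 3
Set all host bits to 1:
Broadcast: 167.53.250.175


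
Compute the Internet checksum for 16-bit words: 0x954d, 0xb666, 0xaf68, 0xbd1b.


Sum all words (with carry folding):
+ 0x954d = 0x954d
+ 0xb666 = 0x4bb4
+ 0xaf68 = 0xfb1c
+ 0xbd1b = 0xb838
One's complement: ~0xb838
Checksum = 0x47c7


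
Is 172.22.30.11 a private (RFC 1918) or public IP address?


RFC 1918 private ranges:
  10.0.0.0/8 (10.0.0.0 - 10.255.255.255)
  172.16.0.0/12 (172.16.0.0 - 172.31.255.255)
  192.168.0.0/16 (192.168.0.0 - 192.168.255.255)
Private (in 172.16.0.0/12)


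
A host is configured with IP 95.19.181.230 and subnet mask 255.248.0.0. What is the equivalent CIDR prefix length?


Binary: 11111111.11111000.00000000.00000000
Count leading 1s
Prefix: /13


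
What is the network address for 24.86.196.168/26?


IP:   00011000.01010110.11000100.10101000
Mask: 11111111.11111111.11111111.11000000
AND operation:
Net:  00011000.01010110.11000100.10000000
Network: 24.86.196.128/26


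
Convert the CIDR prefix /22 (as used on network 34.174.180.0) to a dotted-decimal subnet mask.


/22 means 22 network bits, 10 host bits
Binary: 11111111111111111111110000000000
Mask: 255.255.252.0


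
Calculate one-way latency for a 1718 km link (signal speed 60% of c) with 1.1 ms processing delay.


Speed = 0.6 * 3e5 km/s = 180000 km/s
Propagation delay = 1718 / 180000 = 0.0095 s = 9.5444 ms
Processing delay = 1.1 ms
Total one-way latency = 10.6444 ms


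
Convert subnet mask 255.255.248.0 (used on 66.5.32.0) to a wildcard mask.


Subnet mask: 255.255.248.0
Wildcard = 255.255.255.255 - subnet mask
255 - 255 = 0
255 - 255 = 0
255 - 248 = 7
255 - 0 = 255
Wildcard: 0.0.7.255


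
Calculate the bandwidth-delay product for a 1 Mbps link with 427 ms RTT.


BDP = bandwidth * RTT
= 1 Mbps * 427 ms
= 1 * 1e6 * 427 / 1000 bits
= 427000 bits
= 53375 bytes
= 52.124 KB
BDP = 427000 bits (53375 bytes)


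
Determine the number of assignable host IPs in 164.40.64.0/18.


Host bits = 32 - 18 = 14
Total addresses = 2^14 = 16384
Usable = total - 2 (network and broadcast)
Usable hosts: 16382


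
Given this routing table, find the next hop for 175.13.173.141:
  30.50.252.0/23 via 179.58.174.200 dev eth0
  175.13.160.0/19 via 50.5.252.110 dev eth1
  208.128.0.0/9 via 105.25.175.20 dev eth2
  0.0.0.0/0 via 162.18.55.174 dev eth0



Longest prefix match for 175.13.173.141:
  /23 30.50.252.0: no
  /19 175.13.160.0: MATCH
  /9 208.128.0.0: no
  /0 0.0.0.0: MATCH
Selected: next-hop 50.5.252.110 via eth1 (matched /19)


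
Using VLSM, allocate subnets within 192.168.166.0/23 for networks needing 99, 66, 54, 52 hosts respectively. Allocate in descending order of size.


99 hosts -> /25 (126 usable): 192.168.166.0/25
66 hosts -> /25 (126 usable): 192.168.166.128/25
54 hosts -> /26 (62 usable): 192.168.167.0/26
52 hosts -> /26 (62 usable): 192.168.167.64/26
Allocation: 192.168.166.0/25 (99 hosts, 126 usable); 192.168.166.128/25 (66 hosts, 126 usable); 192.168.167.0/26 (54 hosts, 62 usable); 192.168.167.64/26 (52 hosts, 62 usable)


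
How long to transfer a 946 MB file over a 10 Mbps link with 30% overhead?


Effective throughput = 10 * (1 - 30/100) = 7 Mbps
File size in Mb = 946 * 8 = 7568 Mb
Time = 7568 / 7
Time = 1081.1429 seconds


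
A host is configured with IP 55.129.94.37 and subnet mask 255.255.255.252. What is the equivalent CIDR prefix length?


Binary: 11111111.11111111.11111111.11111100
Count leading 1s
Prefix: /30


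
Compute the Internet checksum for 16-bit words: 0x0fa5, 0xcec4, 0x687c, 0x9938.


Sum all words (with carry folding):
+ 0x0fa5 = 0x0fa5
+ 0xcec4 = 0xde69
+ 0x687c = 0x46e6
+ 0x9938 = 0xe01e
One's complement: ~0xe01e
Checksum = 0x1fe1


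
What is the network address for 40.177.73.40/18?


IP:   00101000.10110001.01001001.00101000
Mask: 11111111.11111111.11000000.00000000
AND operation:
Net:  00101000.10110001.01000000.00000000
Network: 40.177.64.0/18


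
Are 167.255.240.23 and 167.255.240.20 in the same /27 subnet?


Mask: 255.255.255.224
167.255.240.23 AND mask = 167.255.240.0
167.255.240.20 AND mask = 167.255.240.0
Yes, same subnet (167.255.240.0)


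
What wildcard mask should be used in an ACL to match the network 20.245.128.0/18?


Subnet mask: 255.255.192.0
Wildcard = 255.255.255.255 - subnet mask
255 - 255 = 0
255 - 255 = 0
255 - 192 = 63
255 - 0 = 255
Wildcard: 0.0.63.255


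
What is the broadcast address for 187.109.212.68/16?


Network: 187.109.0.0/16
Host bits = 16
Set all host bits to 1:
Broadcast: 187.109.255.255


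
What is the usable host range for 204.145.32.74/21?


Network: 204.145.32.0
Broadcast: 204.145.39.255
First usable = network + 1
Last usable = broadcast - 1
Range: 204.145.32.1 to 204.145.39.254


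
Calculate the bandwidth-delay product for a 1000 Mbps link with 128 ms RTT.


BDP = bandwidth * RTT
= 1000 Mbps * 128 ms
= 1000 * 1e6 * 128 / 1000 bits
= 128000000 bits
= 16000000 bytes
= 15625 KB
BDP = 128000000 bits (16000000 bytes)


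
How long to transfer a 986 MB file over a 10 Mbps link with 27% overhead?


Effective throughput = 10 * (1 - 27/100) = 7.3 Mbps
File size in Mb = 986 * 8 = 7888 Mb
Time = 7888 / 7.3
Time = 1080.5479 seconds


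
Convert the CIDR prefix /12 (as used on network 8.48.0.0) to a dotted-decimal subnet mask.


/12 means 12 network bits, 20 host bits
Binary: 11111111111100000000000000000000
Mask: 255.240.0.0


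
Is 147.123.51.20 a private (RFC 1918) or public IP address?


RFC 1918 private ranges:
  10.0.0.0/8 (10.0.0.0 - 10.255.255.255)
  172.16.0.0/12 (172.16.0.0 - 172.31.255.255)
  192.168.0.0/16 (192.168.0.0 - 192.168.255.255)
Public (not in any RFC 1918 range)


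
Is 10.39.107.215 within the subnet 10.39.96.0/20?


Subnet network: 10.39.96.0
Test IP AND mask: 10.39.96.0
Yes, 10.39.107.215 is in 10.39.96.0/20


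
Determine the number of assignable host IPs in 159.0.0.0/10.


Host bits = 32 - 10 = 22
Total addresses = 2^22 = 4194304
Usable = total - 2 (network and broadcast)
Usable hosts: 4194302


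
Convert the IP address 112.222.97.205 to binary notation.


112 = 01110000
222 = 11011110
97 = 01100001
205 = 11001101
Binary: 01110000.11011110.01100001.11001101


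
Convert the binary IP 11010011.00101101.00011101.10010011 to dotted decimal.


11010011 = 211
00101101 = 45
00011101 = 29
10010011 = 147
IP: 211.45.29.147


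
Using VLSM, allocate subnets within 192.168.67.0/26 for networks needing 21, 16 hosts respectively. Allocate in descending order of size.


21 hosts -> /27 (30 usable): 192.168.67.0/27
16 hosts -> /27 (30 usable): 192.168.67.32/27
Allocation: 192.168.67.0/27 (21 hosts, 30 usable); 192.168.67.32/27 (16 hosts, 30 usable)


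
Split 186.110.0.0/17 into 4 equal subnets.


New prefix = 17 + 2 = 19
Each subnet has 8192 addresses
  186.110.0.0/19
  186.110.32.0/19
  186.110.64.0/19
  186.110.96.0/19
Subnets: 186.110.0.0/19, 186.110.32.0/19, 186.110.64.0/19, 186.110.96.0/19


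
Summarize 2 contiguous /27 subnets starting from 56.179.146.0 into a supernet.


Original prefix: /27
Number of subnets: 2 = 2^1
New prefix = 27 - 1 = 26
Supernet: 56.179.146.0/26


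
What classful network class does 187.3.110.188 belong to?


First octet: 187
Binary: 10111011
10xxxxxx -> Class B (128-191)
Class B, default mask 255.255.0.0 (/16)


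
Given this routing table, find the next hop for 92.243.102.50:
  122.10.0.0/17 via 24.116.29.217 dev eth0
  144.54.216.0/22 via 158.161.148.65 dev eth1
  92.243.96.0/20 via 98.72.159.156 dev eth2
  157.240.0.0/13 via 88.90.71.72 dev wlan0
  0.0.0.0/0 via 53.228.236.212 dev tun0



Longest prefix match for 92.243.102.50:
  /17 122.10.0.0: no
  /22 144.54.216.0: no
  /20 92.243.96.0: MATCH
  /13 157.240.0.0: no
  /0 0.0.0.0: MATCH
Selected: next-hop 98.72.159.156 via eth2 (matched /20)


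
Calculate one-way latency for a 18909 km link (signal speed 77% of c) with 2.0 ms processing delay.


Speed = 0.77 * 3e5 km/s = 231000 km/s
Propagation delay = 18909 / 231000 = 0.0819 s = 81.8571 ms
Processing delay = 2.0 ms
Total one-way latency = 83.8571 ms


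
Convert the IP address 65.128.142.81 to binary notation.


65 = 01000001
128 = 10000000
142 = 10001110
81 = 01010001
Binary: 01000001.10000000.10001110.01010001


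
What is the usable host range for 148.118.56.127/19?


Network: 148.118.32.0
Broadcast: 148.118.63.255
First usable = network + 1
Last usable = broadcast - 1
Range: 148.118.32.1 to 148.118.63.254


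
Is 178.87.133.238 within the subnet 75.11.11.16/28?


Subnet network: 75.11.11.16
Test IP AND mask: 178.87.133.224
No, 178.87.133.238 is not in 75.11.11.16/28


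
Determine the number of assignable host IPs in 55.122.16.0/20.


Host bits = 32 - 20 = 12
Total addresses = 2^12 = 4096
Usable = total - 2 (network and broadcast)
Usable hosts: 4094


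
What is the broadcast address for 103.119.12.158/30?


Network: 103.119.12.156/30
Host bits = 2
Set all host bits to 1:
Broadcast: 103.119.12.159


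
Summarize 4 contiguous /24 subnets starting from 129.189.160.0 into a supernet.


Original prefix: /24
Number of subnets: 4 = 2^2
New prefix = 24 - 2 = 22
Supernet: 129.189.160.0/22


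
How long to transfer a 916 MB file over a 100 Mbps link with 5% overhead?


Effective throughput = 100 * (1 - 5/100) = 95 Mbps
File size in Mb = 916 * 8 = 7328 Mb
Time = 7328 / 95
Time = 77.1368 seconds


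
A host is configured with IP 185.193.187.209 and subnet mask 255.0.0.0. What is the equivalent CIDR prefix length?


Binary: 11111111.00000000.00000000.00000000
Count leading 1s
Prefix: /8


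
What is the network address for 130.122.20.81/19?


IP:   10000010.01111010.00010100.01010001
Mask: 11111111.11111111.11100000.00000000
AND operation:
Net:  10000010.01111010.00000000.00000000
Network: 130.122.0.0/19


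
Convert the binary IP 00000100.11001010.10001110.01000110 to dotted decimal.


00000100 = 4
11001010 = 202
10001110 = 142
01000110 = 70
IP: 4.202.142.70


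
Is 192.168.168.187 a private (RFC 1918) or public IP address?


RFC 1918 private ranges:
  10.0.0.0/8 (10.0.0.0 - 10.255.255.255)
  172.16.0.0/12 (172.16.0.0 - 172.31.255.255)
  192.168.0.0/16 (192.168.0.0 - 192.168.255.255)
Private (in 192.168.0.0/16)


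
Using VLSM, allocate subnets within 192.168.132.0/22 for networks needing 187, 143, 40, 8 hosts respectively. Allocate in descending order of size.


187 hosts -> /24 (254 usable): 192.168.132.0/24
143 hosts -> /24 (254 usable): 192.168.133.0/24
40 hosts -> /26 (62 usable): 192.168.134.0/26
8 hosts -> /28 (14 usable): 192.168.134.64/28
Allocation: 192.168.132.0/24 (187 hosts, 254 usable); 192.168.133.0/24 (143 hosts, 254 usable); 192.168.134.0/26 (40 hosts, 62 usable); 192.168.134.64/28 (8 hosts, 14 usable)


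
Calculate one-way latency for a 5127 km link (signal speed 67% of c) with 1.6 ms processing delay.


Speed = 0.67 * 3e5 km/s = 201000 km/s
Propagation delay = 5127 / 201000 = 0.0255 s = 25.5075 ms
Processing delay = 1.6 ms
Total one-way latency = 27.1075 ms


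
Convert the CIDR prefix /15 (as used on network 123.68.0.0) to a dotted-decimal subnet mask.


/15 means 15 network bits, 17 host bits
Binary: 11111111111111100000000000000000
Mask: 255.254.0.0


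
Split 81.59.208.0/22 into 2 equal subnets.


New prefix = 22 + 1 = 23
Each subnet has 512 addresses
  81.59.208.0/23
  81.59.210.0/23
Subnets: 81.59.208.0/23, 81.59.210.0/23


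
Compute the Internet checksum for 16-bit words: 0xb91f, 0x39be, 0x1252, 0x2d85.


Sum all words (with carry folding):
+ 0xb91f = 0xb91f
+ 0x39be = 0xf2dd
+ 0x1252 = 0x0530
+ 0x2d85 = 0x32b5
One's complement: ~0x32b5
Checksum = 0xcd4a


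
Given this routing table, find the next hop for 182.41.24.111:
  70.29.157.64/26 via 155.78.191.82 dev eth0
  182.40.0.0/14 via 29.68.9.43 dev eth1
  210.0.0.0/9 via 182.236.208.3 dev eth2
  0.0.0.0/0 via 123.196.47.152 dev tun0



Longest prefix match for 182.41.24.111:
  /26 70.29.157.64: no
  /14 182.40.0.0: MATCH
  /9 210.0.0.0: no
  /0 0.0.0.0: MATCH
Selected: next-hop 29.68.9.43 via eth1 (matched /14)


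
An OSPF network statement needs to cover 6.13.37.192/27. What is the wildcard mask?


Subnet mask: 255.255.255.224
Wildcard = 255.255.255.255 - subnet mask
255 - 255 = 0
255 - 255 = 0
255 - 255 = 0
255 - 224 = 31
Wildcard: 0.0.0.31


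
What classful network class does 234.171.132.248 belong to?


First octet: 234
Binary: 11101010
1110xxxx -> Class D (224-239)
Class D (multicast), default mask N/A


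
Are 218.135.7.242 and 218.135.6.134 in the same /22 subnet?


Mask: 255.255.252.0
218.135.7.242 AND mask = 218.135.4.0
218.135.6.134 AND mask = 218.135.4.0
Yes, same subnet (218.135.4.0)


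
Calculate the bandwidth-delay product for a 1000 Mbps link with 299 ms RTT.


BDP = bandwidth * RTT
= 1000 Mbps * 299 ms
= 1000 * 1e6 * 299 / 1000 bits
= 299000000 bits
= 37375000 bytes
= 36499.0234 KB
BDP = 299000000 bits (37375000 bytes)


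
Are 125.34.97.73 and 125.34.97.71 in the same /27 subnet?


Mask: 255.255.255.224
125.34.97.73 AND mask = 125.34.97.64
125.34.97.71 AND mask = 125.34.97.64
Yes, same subnet (125.34.97.64)


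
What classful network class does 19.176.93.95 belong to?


First octet: 19
Binary: 00010011
0xxxxxxx -> Class A (1-126)
Class A, default mask 255.0.0.0 (/8)


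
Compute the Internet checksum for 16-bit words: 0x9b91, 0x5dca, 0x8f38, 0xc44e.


Sum all words (with carry folding):
+ 0x9b91 = 0x9b91
+ 0x5dca = 0xf95b
+ 0x8f38 = 0x8894
+ 0xc44e = 0x4ce3
One's complement: ~0x4ce3
Checksum = 0xb31c


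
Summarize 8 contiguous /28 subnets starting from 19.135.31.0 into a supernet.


Original prefix: /28
Number of subnets: 8 = 2^3
New prefix = 28 - 3 = 25
Supernet: 19.135.31.0/25


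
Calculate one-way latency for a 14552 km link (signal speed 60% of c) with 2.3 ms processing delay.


Speed = 0.6 * 3e5 km/s = 180000 km/s
Propagation delay = 14552 / 180000 = 0.0808 s = 80.8444 ms
Processing delay = 2.3 ms
Total one-way latency = 83.1444 ms


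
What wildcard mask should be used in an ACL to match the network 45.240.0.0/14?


Subnet mask: 255.252.0.0
Wildcard = 255.255.255.255 - subnet mask
255 - 255 = 0
255 - 252 = 3
255 - 0 = 255
255 - 0 = 255
Wildcard: 0.3.255.255


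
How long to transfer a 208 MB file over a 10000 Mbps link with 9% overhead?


Effective throughput = 10000 * (1 - 9/100) = 9100 Mbps
File size in Mb = 208 * 8 = 1664 Mb
Time = 1664 / 9100
Time = 0.1829 seconds
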